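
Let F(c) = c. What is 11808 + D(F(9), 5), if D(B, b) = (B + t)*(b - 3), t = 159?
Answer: 12144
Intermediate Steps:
D(B, b) = (-3 + b)*(159 + B) (D(B, b) = (B + 159)*(b - 3) = (159 + B)*(-3 + b) = (-3 + b)*(159 + B))
11808 + D(F(9), 5) = 11808 + (-477 - 3*9 + 159*5 + 9*5) = 11808 + (-477 - 27 + 795 + 45) = 11808 + 336 = 12144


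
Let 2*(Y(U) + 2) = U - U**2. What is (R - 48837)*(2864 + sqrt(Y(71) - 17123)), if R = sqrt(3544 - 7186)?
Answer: -(2864 + I*sqrt(19610))*(48837 - I*sqrt(3642)) ≈ -1.3988e+8 - 6.6661e+6*I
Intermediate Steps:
Y(U) = -2 + U/2 - U**2/2 (Y(U) = -2 + (U - U**2)/2 = -2 + (U/2 - U**2/2) = -2 + U/2 - U**2/2)
R = I*sqrt(3642) (R = sqrt(-3642) = I*sqrt(3642) ≈ 60.349*I)
(R - 48837)*(2864 + sqrt(Y(71) - 17123)) = (I*sqrt(3642) - 48837)*(2864 + sqrt((-2 + (1/2)*71 - 1/2*71**2) - 17123)) = (-48837 + I*sqrt(3642))*(2864 + sqrt((-2 + 71/2 - 1/2*5041) - 17123)) = (-48837 + I*sqrt(3642))*(2864 + sqrt((-2 + 71/2 - 5041/2) - 17123)) = (-48837 + I*sqrt(3642))*(2864 + sqrt(-2487 - 17123)) = (-48837 + I*sqrt(3642))*(2864 + sqrt(-19610)) = (-48837 + I*sqrt(3642))*(2864 + I*sqrt(19610))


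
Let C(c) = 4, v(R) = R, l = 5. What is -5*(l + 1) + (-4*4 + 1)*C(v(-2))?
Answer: -90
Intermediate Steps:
-5*(l + 1) + (-4*4 + 1)*C(v(-2)) = -5*(5 + 1) + (-4*4 + 1)*4 = -5*6 + (-16 + 1)*4 = -30 - 15*4 = -30 - 60 = -90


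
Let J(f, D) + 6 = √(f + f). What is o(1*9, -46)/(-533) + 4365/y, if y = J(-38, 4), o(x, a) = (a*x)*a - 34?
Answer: -8044195/29848 - 4365*I*√19/56 ≈ -269.51 - 339.76*I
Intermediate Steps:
J(f, D) = -6 + √2*√f (J(f, D) = -6 + √(f + f) = -6 + √(2*f) = -6 + √2*√f)
o(x, a) = -34 + x*a² (o(x, a) = x*a² - 34 = -34 + x*a²)
y = -6 + 2*I*√19 (y = -6 + √2*√(-38) = -6 + √2*(I*√38) = -6 + 2*I*√19 ≈ -6.0 + 8.7178*I)
o(1*9, -46)/(-533) + 4365/y = (-34 + (1*9)*(-46)²)/(-533) + 4365/(-6 + 2*I*√19) = (-34 + 9*2116)*(-1/533) + 4365/(-6 + 2*I*√19) = (-34 + 19044)*(-1/533) + 4365/(-6 + 2*I*√19) = 19010*(-1/533) + 4365/(-6 + 2*I*√19) = -19010/533 + 4365/(-6 + 2*I*√19)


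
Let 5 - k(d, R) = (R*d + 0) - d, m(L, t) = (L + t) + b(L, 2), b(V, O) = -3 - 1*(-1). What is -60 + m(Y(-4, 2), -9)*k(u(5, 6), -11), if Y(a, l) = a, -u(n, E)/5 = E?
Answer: 5265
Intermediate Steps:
u(n, E) = -5*E
b(V, O) = -2 (b(V, O) = -3 + 1 = -2)
m(L, t) = -2 + L + t (m(L, t) = (L + t) - 2 = -2 + L + t)
k(d, R) = 5 + d - R*d (k(d, R) = 5 - ((R*d + 0) - d) = 5 - (R*d - d) = 5 - (-d + R*d) = 5 + (d - R*d) = 5 + d - R*d)
-60 + m(Y(-4, 2), -9)*k(u(5, 6), -11) = -60 + (-2 - 4 - 9)*(5 - 5*6 - 1*(-11)*(-5*6)) = -60 - 15*(5 - 30 - 1*(-11)*(-30)) = -60 - 15*(5 - 30 - 330) = -60 - 15*(-355) = -60 + 5325 = 5265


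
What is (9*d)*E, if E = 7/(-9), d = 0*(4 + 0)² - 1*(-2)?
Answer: -14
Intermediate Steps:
d = 2 (d = 0*4² + 2 = 0*16 + 2 = 0 + 2 = 2)
E = -7/9 (E = 7*(-⅑) = -7/9 ≈ -0.77778)
(9*d)*E = (9*2)*(-7/9) = 18*(-7/9) = -14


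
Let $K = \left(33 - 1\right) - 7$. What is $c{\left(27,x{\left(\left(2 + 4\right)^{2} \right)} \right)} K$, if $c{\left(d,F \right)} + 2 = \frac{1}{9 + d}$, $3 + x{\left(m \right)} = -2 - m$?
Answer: $- \frac{1775}{36} \approx -49.306$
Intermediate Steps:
$x{\left(m \right)} = -5 - m$ ($x{\left(m \right)} = -3 - \left(2 + m\right) = -5 - m$)
$K = 25$ ($K = 32 - 7 = 25$)
$c{\left(d,F \right)} = -2 + \frac{1}{9 + d}$
$c{\left(27,x{\left(\left(2 + 4\right)^{2} \right)} \right)} K = \frac{-17 - 54}{9 + 27} \cdot 25 = \frac{-17 - 54}{36} \cdot 25 = \frac{1}{36} \left(-71\right) 25 = \left(- \frac{71}{36}\right) 25 = - \frac{1775}{36}$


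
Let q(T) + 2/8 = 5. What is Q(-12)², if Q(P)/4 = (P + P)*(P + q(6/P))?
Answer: 484416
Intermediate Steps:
q(T) = 19/4 (q(T) = -¼ + 5 = 19/4)
Q(P) = 8*P*(19/4 + P) (Q(P) = 4*((P + P)*(P + 19/4)) = 4*((2*P)*(19/4 + P)) = 4*(2*P*(19/4 + P)) = 8*P*(19/4 + P))
Q(-12)² = (2*(-12)*(19 + 4*(-12)))² = (2*(-12)*(19 - 48))² = (2*(-12)*(-29))² = 696² = 484416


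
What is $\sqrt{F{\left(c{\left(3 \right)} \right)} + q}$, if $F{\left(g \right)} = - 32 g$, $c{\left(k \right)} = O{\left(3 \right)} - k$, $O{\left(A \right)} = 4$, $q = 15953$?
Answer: $3 \sqrt{1769} \approx 126.18$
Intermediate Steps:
$c{\left(k \right)} = 4 - k$
$\sqrt{F{\left(c{\left(3 \right)} \right)} + q} = \sqrt{- 32 \left(4 - 3\right) + 15953} = \sqrt{\left(-32\right) 1 + 15953} = \sqrt{-32 + 15953} = \sqrt{15921} = 3 \sqrt{1769}$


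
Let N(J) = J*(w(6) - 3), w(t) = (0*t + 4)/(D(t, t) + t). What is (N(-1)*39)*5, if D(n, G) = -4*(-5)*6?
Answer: 12155/21 ≈ 578.81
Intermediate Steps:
D(n, G) = 120 (D(n, G) = 20*6 = 120)
w(t) = 4/(120 + t) (w(t) = (0*t + 4)/(120 + t) = (0 + 4)/(120 + t) = 4/(120 + t))
N(J) = -187*J/63 (N(J) = J*(4/(120 + 6) - 3) = J*(4/126 - 3) = J*(4*(1/126) - 3) = J*(2/63 - 3) = J*(-187/63) = -187*J/63)
(N(-1)*39)*5 = (-187/63*(-1)*39)*5 = ((187/63)*39)*5 = (2431/21)*5 = 12155/21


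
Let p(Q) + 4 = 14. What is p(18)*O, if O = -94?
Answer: -940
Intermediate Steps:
p(Q) = 10 (p(Q) = -4 + 14 = 10)
p(18)*O = 10*(-94) = -940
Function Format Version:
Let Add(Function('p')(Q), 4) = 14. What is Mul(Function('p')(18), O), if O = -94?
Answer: -940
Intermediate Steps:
Function('p')(Q) = 10 (Function('p')(Q) = Add(-4, 14) = 10)
Mul(Function('p')(18), O) = Mul(10, -94) = -940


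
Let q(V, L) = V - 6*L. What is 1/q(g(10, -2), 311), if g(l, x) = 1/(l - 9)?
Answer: -1/1865 ≈ -0.00053619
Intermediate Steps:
g(l, x) = 1/(-9 + l)
1/q(g(10, -2), 311) = 1/(1/(-9 + 10) - 6*311) = 1/(1/1 - 1866) = 1/(1 - 1866) = 1/(-1865) = -1/1865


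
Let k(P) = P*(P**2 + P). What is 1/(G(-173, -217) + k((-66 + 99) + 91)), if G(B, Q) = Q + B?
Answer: 1/1921610 ≈ 5.2040e-7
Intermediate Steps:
G(B, Q) = B + Q
k(P) = P*(P + P**2)
1/(G(-173, -217) + k((-66 + 99) + 91)) = 1/((-173 - 217) + ((-66 + 99) + 91)**2*(1 + ((-66 + 99) + 91))) = 1/(-390 + (33 + 91)**2*(1 + (33 + 91))) = 1/(-390 + 124**2*(1 + 124)) = 1/(-390 + 15376*125) = 1/(-390 + 1922000) = 1/1921610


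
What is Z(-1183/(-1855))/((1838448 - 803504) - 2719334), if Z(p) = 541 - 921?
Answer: 38/168439 ≈ 0.00022560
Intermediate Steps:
Z(p) = -380
Z(-1183/(-1855))/((1838448 - 803504) - 2719334) = -380/((1838448 - 803504) - 2719334) = -380/(1034944 - 2719334) = -380/(-1684390) = -380*(-1/1684390) = 38/168439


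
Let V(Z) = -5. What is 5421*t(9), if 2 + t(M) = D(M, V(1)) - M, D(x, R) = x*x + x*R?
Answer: 135525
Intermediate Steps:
D(x, R) = x² + R*x
t(M) = -2 - M + M*(-5 + M) (t(M) = -2 + (M*(-5 + M) - M) = -2 + (-M + M*(-5 + M)) = -2 - M + M*(-5 + M))
5421*t(9) = 5421*(-2 - 1*9 + 9*(-5 + 9)) = 5421*(-2 - 9 + 9*4) = 5421*(-2 - 9 + 36) = 5421*25 = 135525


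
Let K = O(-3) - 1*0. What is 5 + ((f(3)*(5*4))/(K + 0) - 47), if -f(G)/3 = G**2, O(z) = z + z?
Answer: 48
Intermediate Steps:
O(z) = 2*z
K = -6 (K = 2*(-3) - 1*0 = -6 + 0 = -6)
f(G) = -3*G**2
5 + ((f(3)*(5*4))/(K + 0) - 47) = 5 + (((-3*3**2)*(5*4))/(-6 + 0) - 47) = 5 + ((-3*9*20)/(-6) - 47) = 5 + (-27*20*(-1/6) - 47) = 5 + (-540*(-1/6) - 47) = 5 + (90 - 47) = 5 + 43 = 48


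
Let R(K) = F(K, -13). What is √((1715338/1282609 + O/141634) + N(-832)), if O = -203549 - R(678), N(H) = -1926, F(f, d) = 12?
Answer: I*√63562709953171161194173378/181661043106 ≈ 43.887*I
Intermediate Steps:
R(K) = 12
O = -203561 (O = -203549 - 1*12 = -203549 - 12 = -203561)
√((1715338/1282609 + O/141634) + N(-832)) = √((1715338/1282609 - 203561/141634) - 1926) = √(-18138988357/181661043106 - 1926) = √(-349897308010513/181661043106) = I*√63562709953171161194173378/181661043106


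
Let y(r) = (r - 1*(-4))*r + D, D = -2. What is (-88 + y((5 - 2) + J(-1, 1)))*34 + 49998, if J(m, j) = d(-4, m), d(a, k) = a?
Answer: 46836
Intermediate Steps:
J(m, j) = -4
y(r) = -2 + r*(4 + r) (y(r) = (r - 1*(-4))*r - 2 = (r + 4)*r - 2 = (4 + r)*r - 2 = r*(4 + r) - 2 = -2 + r*(4 + r))
(-88 + y((5 - 2) + J(-1, 1)))*34 + 49998 = (-88 + (-2 + ((5 - 2) - 4)**2 + 4*((5 - 2) - 4)))*34 + 49998 = (-88 + (-2 + (3 - 4)**2 + 4*(3 - 4)))*34 + 49998 = (-88 + (-2 + (-1)**2 + 4*(-1)))*34 + 49998 = (-88 + (-2 + 1 - 4))*34 + 49998 = (-88 - 5)*34 + 49998 = -93*34 + 49998 = -3162 + 49998 = 46836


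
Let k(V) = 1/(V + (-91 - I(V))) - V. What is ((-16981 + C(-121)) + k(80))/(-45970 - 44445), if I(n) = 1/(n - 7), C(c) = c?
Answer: 13814401/72693660 ≈ 0.19004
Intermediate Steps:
I(n) = 1/(-7 + n)
k(V) = 1/(-91 + V - 1/(-7 + V)) - V (k(V) = 1/(V + (-91 - 1/(-7 + V))) - V = 1/(-91 + V - 1/(-7 + V)) - V)
((-16981 + C(-121)) + k(80))/(-45970 - 44445) = ((-16981 - 121) + (-7 - 1*80**3 - 635*80 + 98*80**2)/(636 + 80**2 - 98*80))/(-45970 - 44445) = (-17102 + (-7 - 1*512000 - 50800 + 98*6400)/(636 + 6400 - 7840))/(-90415) = (-17102 + (-7 - 512000 - 50800 + 627200)/(-804))*(-1/90415) = (-17102 - 1/804*64393)*(-1/90415) = (-17102 - 64393/804)*(-1/90415) = -13814401/804*(-1/90415) = 13814401/72693660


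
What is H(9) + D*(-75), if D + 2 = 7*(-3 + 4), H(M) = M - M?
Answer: -375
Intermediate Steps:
H(M) = 0
D = 5 (D = -2 + 7*(-3 + 4) = -2 + 7*1 = -2 + 7 = 5)
H(9) + D*(-75) = 0 + 5*(-75) = 0 - 375 = -375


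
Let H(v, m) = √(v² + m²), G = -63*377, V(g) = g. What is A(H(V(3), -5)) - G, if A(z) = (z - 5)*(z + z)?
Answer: 23819 - 10*√34 ≈ 23761.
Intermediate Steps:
G = -23751
H(v, m) = √(m² + v²)
A(z) = 2*z*(-5 + z) (A(z) = (-5 + z)*(2*z) = 2*z*(-5 + z))
A(H(V(3), -5)) - G = 2*√((-5)² + 3²)*(-5 + √((-5)² + 3²)) - 1*(-23751) = 2*√(25 + 9)*(-5 + √(25 + 9)) + 23751 = 2*√34*(-5 + √34) + 23751 = 23751 + 2*√34*(-5 + √34)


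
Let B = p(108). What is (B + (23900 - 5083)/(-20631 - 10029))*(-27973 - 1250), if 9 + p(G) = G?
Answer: -29383950543/10220 ≈ -2.8751e+6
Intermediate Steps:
p(G) = -9 + G
B = 99 (B = -9 + 108 = 99)
(B + (23900 - 5083)/(-20631 - 10029))*(-27973 - 1250) = (99 + (23900 - 5083)/(-20631 - 10029))*(-27973 - 1250) = (99 + 18817/(-30660))*(-29223) = (99 + 18817*(-1/30660))*(-29223) = (99 - 18817/30660)*(-29223) = (3016523/30660)*(-29223) = -29383950543/10220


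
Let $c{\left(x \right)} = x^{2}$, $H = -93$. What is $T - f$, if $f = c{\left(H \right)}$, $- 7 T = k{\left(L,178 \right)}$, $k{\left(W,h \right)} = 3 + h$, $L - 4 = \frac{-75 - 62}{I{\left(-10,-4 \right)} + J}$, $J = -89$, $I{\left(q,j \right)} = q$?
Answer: $- \frac{60724}{7} \approx -8674.9$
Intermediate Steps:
$L = \frac{533}{99}$ ($L = 4 + \frac{-75 - 62}{-10 - 89} = 4 - \frac{137}{-99} = 4 - - \frac{137}{99} = 4 + \frac{137}{99} = \frac{533}{99} \approx 5.3838$)
$T = - \frac{181}{7}$ ($T = - \frac{3 + 178}{7} = \left(- \frac{1}{7}\right) 181 = - \frac{181}{7} \approx -25.857$)
$f = 8649$ ($f = \left(-93\right)^{2} = 8649$)
$T - f = - \frac{181}{7} - 8649 = - \frac{60724}{7}$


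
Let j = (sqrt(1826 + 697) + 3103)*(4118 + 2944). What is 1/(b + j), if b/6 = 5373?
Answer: 1828802/40123715507247 - 34133*sqrt(3)/80247431014494 ≈ 4.4842e-8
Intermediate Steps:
b = 32238 (b = 6*5373 = 32238)
j = 21913386 + 204798*sqrt(3) (j = (sqrt(2523) + 3103)*7062 = (29*sqrt(3) + 3103)*7062 = (3103 + 29*sqrt(3))*7062 = 21913386 + 204798*sqrt(3) ≈ 2.2268e+7)
1/(b + j) = 1/(32238 + (21913386 + 204798*sqrt(3))) = 1/(21945624 + 204798*sqrt(3))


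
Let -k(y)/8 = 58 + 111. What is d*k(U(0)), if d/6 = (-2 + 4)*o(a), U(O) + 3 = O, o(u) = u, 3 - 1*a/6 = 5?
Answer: 194688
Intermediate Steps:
a = -12 (a = 18 - 6*5 = 18 - 30 = -12)
U(O) = -3 + O
k(y) = -1352 (k(y) = -8*(58 + 111) = -8*169 = -1352)
d = -144 (d = 6*((-2 + 4)*(-12)) = 6*(2*(-12)) = 6*(-24) = -144)
d*k(U(0)) = -144*(-1352) = 194688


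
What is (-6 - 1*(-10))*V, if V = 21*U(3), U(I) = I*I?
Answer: 756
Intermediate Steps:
U(I) = I²
V = 189 (V = 21*3² = 21*9 = 189)
(-6 - 1*(-10))*V = (-6 - 1*(-10))*189 = (-6 + 10)*189 = 4*189 = 756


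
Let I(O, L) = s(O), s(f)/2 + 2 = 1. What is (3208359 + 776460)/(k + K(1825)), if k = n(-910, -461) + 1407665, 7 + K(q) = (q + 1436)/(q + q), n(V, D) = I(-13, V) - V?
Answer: 4848196450/1713756387 ≈ 2.8290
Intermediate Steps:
s(f) = -2 (s(f) = -4 + 2*1 = -4 + 2 = -2)
I(O, L) = -2
n(V, D) = -2 - V
K(q) = -7 + (1436 + q)/(2*q) (K(q) = -7 + (q + 1436)/(q + q) = -7 + (1436 + q)/((2*q)) = -7 + (1436 + q)*(1/(2*q)) = -7 + (1436 + q)/(2*q))
k = 1408573 (k = (-2 - 1*(-910)) + 1407665 = (-2 + 910) + 1407665 = 908 + 1407665 = 1408573)
(3208359 + 776460)/(k + K(1825)) = (3208359 + 776460)/(1408573 + (-13/2 + 718/1825)) = 3984819/(1408573 + (-13/2 + 718*(1/1825))) = 3984819/(1408573 + (-13/2 + 718/1825)) = 3984819/(1408573 - 22289/3650) = 3984819/(5141269161/3650) = 3984819*(3650/5141269161) = 4848196450/1713756387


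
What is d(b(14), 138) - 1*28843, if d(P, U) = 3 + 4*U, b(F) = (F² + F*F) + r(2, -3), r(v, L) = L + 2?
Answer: -28288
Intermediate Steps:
r(v, L) = 2 + L
b(F) = -1 + 2*F² (b(F) = (F² + F*F) + (2 - 3) = (F² + F²) - 1 = 2*F² - 1 = -1 + 2*F²)
d(b(14), 138) - 1*28843 = (3 + 4*138) - 1*28843 = (3 + 552) - 28843 = 555 - 28843 = -28288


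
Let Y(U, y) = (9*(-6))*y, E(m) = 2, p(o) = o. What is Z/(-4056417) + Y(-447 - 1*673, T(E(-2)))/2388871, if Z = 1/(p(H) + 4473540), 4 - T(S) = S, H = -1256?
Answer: -1959276477803095/43337581047215302788 ≈ -4.5210e-5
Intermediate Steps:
T(S) = 4 - S
Y(U, y) = -54*y
Z = 1/4472284 (Z = 1/(-1256 + 4473540) = 1/4472284 ≈ 2.2360e-7)
Z/(-4056417) + Y(-447 - 1*673, T(E(-2)))/2388871 = (1/4472284)/(-4056417) - 54*(4 - 1*2)/2388871 = (1/4472284)*(-1/4056417) - 54*(4 - 2)*(1/2388871) = -1/18141448846428 - 54*2*(1/2388871) = -1/18141448846428 - 108*1/2388871 = -1/18141448846428 - 108/2388871 = -1959276477803095/43337581047215302788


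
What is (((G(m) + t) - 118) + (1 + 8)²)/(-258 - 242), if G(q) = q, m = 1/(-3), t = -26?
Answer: 19/150 ≈ 0.12667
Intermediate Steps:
m = -⅓ ≈ -0.33333
(((G(m) + t) - 118) + (1 + 8)²)/(-258 - 242) = (((-⅓ - 26) - 118) + (1 + 8)²)/(-258 - 242) = ((-79/3 - 118) + 9²)/(-500) = (-433/3 + 81)*(-1/500) = -190/3*(-1/500) = 19/150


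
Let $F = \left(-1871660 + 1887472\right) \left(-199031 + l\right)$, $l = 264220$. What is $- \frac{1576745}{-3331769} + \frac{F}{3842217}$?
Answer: $\frac{3440340624303557}{12801379491873} \approx 268.75$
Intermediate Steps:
$F = 1030768468$ ($F = \left(-1871660 + 1887472\right) \left(-199031 + 264220\right) = 15812 \cdot 65189 = 1030768468$)
$- \frac{1576745}{-3331769} + \frac{F}{3842217} = - \frac{1576745}{-3331769} + \frac{1030768468}{3842217} = \left(-1576745\right) \left(- \frac{1}{3331769}\right) + 1030768468 \cdot \frac{1}{3842217} = \frac{1576745}{3331769} + \frac{1030768468}{3842217} = \frac{3440340624303557}{12801379491873}$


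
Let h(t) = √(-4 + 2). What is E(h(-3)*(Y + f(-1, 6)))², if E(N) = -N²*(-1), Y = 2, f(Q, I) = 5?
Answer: 9604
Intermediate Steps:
h(t) = I*√2 (h(t) = √(-2) = I*√2)
E(N) = N²
E(h(-3)*(Y + f(-1, 6)))² = (((I*√2)*(2 + 5))²)² = (((I*√2)*7)²)² = ((7*I*√2)²)² = (-98)² = 9604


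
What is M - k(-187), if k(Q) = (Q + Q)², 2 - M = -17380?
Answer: -122494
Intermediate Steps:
M = 17382 (M = 2 - 1*(-17380) = 2 + 17380 = 17382)
k(Q) = 4*Q² (k(Q) = (2*Q)² = 4*Q²)
M - k(-187) = 17382 - 4*(-187)² = 17382 - 4*34969 = 17382 - 1*139876 = 17382 - 139876 = -122494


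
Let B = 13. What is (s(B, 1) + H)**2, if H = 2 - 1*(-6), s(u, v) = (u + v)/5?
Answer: 2916/25 ≈ 116.64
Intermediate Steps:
s(u, v) = u/5 + v/5 (s(u, v) = (u + v)*(1/5) = u/5 + v/5)
H = 8 (H = 2 + 6 = 8)
(s(B, 1) + H)**2 = (((1/5)*13 + (1/5)*1) + 8)**2 = ((13/5 + 1/5) + 8)**2 = (14/5 + 8)**2 = (54/5)**2 = 2916/25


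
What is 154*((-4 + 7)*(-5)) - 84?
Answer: -2394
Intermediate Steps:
154*((-4 + 7)*(-5)) - 84 = 154*(3*(-5)) - 84 = 154*(-15) - 84 = -2310 - 84 = -2394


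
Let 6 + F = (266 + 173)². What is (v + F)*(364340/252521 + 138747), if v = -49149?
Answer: 5030106943229282/252521 ≈ 1.9920e+10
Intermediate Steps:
F = 192715 (F = -6 + (266 + 173)² = -6 + 439² = -6 + 192721 = 192715)
(v + F)*(364340/252521 + 138747) = (-49149 + 192715)*(364340/252521 + 138747) = 143566*(364340*(1/252521) + 138747) = 143566*(364340/252521 + 138747) = 143566*(35036895527/252521) = 5030106943229282/252521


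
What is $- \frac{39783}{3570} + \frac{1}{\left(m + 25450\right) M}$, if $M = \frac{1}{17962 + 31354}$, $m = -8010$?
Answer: $- \frac{862929}{103768} \approx -8.3159$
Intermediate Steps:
$M = \frac{1}{49316} \approx 2.0277 \cdot 10^{-5}$
$- \frac{39783}{3570} + \frac{1}{\left(m + 25450\right) M} = - \frac{39783}{3570} + \frac{\frac{1}{\frac{1}{49316}}}{-8010 + 25450} = \left(-39783\right) \frac{1}{3570} + \frac{1}{17440} \cdot 49316 = - \frac{13261}{1190} + \frac{1}{17440} \cdot 49316 = - \frac{13261}{1190} + \frac{12329}{4360} = - \frac{862929}{103768}$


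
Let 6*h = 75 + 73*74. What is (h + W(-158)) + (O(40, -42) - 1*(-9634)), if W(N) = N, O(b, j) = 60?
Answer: 62693/6 ≈ 10449.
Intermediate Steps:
h = 5477/6 (h = (75 + 73*74)/6 = (75 + 5402)/6 = (⅙)*5477 = 5477/6 ≈ 912.83)
(h + W(-158)) + (O(40, -42) - 1*(-9634)) = (5477/6 - 158) + (60 - 1*(-9634)) = 4529/6 + (60 + 9634) = 4529/6 + 9694 = 62693/6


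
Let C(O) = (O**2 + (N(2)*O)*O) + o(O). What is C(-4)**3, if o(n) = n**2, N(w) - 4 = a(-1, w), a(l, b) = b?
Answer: 2097152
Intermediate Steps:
N(w) = 4 + w
C(O) = 8*O**2 (C(O) = (O**2 + ((4 + 2)*O)*O) + O**2 = (O**2 + (6*O)*O) + O**2 = (O**2 + 6*O**2) + O**2 = 7*O**2 + O**2 = 8*O**2)
C(-4)**3 = (8*(-4)**2)**3 = (8*16)**3 = 128**3 = 2097152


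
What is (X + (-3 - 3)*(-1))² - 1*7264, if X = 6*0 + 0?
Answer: -7228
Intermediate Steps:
X = 0 (X = 0 + 0 = 0)
(X + (-3 - 3)*(-1))² - 1*7264 = (0 + (-3 - 3)*(-1))² - 1*7264 = (0 - 6*(-1))² - 7264 = (0 + 6)² - 7264 = 6² - 7264 = 36 - 7264 = -7228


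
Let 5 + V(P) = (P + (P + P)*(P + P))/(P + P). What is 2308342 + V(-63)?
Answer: 4616423/2 ≈ 2.3082e+6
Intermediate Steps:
V(P) = -5 + (P + 4*P²)/(2*P) (V(P) = -5 + (P + (P + P)*(P + P))/(P + P) = -5 + (P + (2*P)*(2*P))/((2*P)) = -5 + (P + 4*P²)*(1/(2*P)) = -5 + (P + 4*P²)/(2*P))
2308342 + V(-63) = 2308342 + (-9/2 + 2*(-63)) = 2308342 + (-9/2 - 126) = 2308342 - 261/2 = 4616423/2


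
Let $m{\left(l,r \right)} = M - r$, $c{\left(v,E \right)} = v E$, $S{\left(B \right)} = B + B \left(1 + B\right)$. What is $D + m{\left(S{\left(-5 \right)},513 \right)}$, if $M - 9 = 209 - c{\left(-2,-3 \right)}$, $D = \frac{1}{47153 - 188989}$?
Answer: $- \frac{42692637}{141836} \approx -301.0$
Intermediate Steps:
$D = - \frac{1}{141836}$ ($D = \frac{1}{-141836} = - \frac{1}{141836} \approx -7.0504 \cdot 10^{-6}$)
$c{\left(v,E \right)} = E v$
$M = 212$ ($M = 9 + \left(209 - \left(-3\right) \left(-2\right)\right) = 9 + \left(209 - 6\right) = 9 + 203 = 212$)
$m{\left(l,r \right)} = 212 - r$
$D + m{\left(S{\left(-5 \right)},513 \right)} = - \frac{1}{141836} + \left(212 - 513\right) = - \frac{1}{141836} - 301 = - \frac{42692637}{141836}$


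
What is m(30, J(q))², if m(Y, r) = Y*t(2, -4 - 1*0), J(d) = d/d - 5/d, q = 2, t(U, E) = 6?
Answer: 32400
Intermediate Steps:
J(d) = 1 - 5/d
m(Y, r) = 6*Y (m(Y, r) = Y*6 = 6*Y)
m(30, J(q))² = (6*30)² = 180² = 32400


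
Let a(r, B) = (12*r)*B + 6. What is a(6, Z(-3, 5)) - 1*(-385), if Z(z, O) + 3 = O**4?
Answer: 45175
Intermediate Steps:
Z(z, O) = -3 + O**4
a(r, B) = 6 + 12*B*r (a(r, B) = 12*B*r + 6 = 6 + 12*B*r)
a(6, Z(-3, 5)) - 1*(-385) = (6 + 12*(-3 + 5**4)*6) - 1*(-385) = (6 + 12*(-3 + 625)*6) + 385 = (6 + 12*622*6) + 385 = (6 + 44784) + 385 = 44790 + 385 = 45175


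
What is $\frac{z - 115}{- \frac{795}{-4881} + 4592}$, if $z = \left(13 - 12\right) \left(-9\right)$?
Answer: $- \frac{201748}{7471449} \approx -0.027003$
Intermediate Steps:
$z = -9$ ($z = 1 \left(-9\right) = -9$)
$\frac{z - 115}{- \frac{795}{-4881} + 4592} = \frac{-9 - 115}{- \frac{795}{-4881} + 4592} = - \frac{124}{\left(-795\right) \left(- \frac{1}{4881}\right) + 4592} = - \frac{124}{\frac{265}{1627} + 4592} = - \frac{124}{\frac{7471449}{1627}} = \left(-124\right) \frac{1627}{7471449} = - \frac{201748}{7471449}$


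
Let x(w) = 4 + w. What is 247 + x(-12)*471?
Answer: -3521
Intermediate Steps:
247 + x(-12)*471 = 247 + (4 - 12)*471 = 247 - 8*471 = 247 - 3768 = -3521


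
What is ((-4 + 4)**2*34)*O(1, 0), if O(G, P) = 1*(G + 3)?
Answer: 0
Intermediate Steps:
O(G, P) = 3 + G (O(G, P) = 1*(3 + G) = 3 + G)
((-4 + 4)**2*34)*O(1, 0) = ((-4 + 4)**2*34)*(3 + 1) = (0**2*34)*4 = (0*34)*4 = 0*4 = 0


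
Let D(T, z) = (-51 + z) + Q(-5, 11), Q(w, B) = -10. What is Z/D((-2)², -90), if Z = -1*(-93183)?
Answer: -93183/151 ≈ -617.11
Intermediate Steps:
D(T, z) = -61 + z (D(T, z) = (-51 + z) - 10 = -61 + z)
Z = 93183
Z/D((-2)², -90) = 93183/(-61 - 90) = 93183/(-151) = 93183*(-1/151) = -93183/151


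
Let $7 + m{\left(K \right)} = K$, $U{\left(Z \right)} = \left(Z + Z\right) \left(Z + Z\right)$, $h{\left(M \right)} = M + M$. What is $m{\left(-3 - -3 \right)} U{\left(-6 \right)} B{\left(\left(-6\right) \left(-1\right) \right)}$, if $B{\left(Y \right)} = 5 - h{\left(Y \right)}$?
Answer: $7056$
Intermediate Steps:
$h{\left(M \right)} = 2 M$
$U{\left(Z \right)} = 4 Z^{2}$ ($U{\left(Z \right)} = 2 Z 2 Z = 4 Z^{2}$)
$m{\left(K \right)} = -7 + K$
$B{\left(Y \right)} = 5 - 2 Y$
$m{\left(-3 - -3 \right)} U{\left(-6 \right)} B{\left(\left(-6\right) \left(-1\right) \right)} = \left(-7 - 0\right) 4 \left(-6\right)^{2} \left(5 - 2 \left(\left(-6\right) \left(-1\right)\right)\right) = \left(-7 + \left(-3 + 3\right)\right) 4 \cdot 36 \left(5 - 12\right) = \left(-7 + 0\right) 144 \left(5 - 12\right) = \left(-7\right) 144 \left(-7\right) = \left(-1008\right) \left(-7\right) = 7056$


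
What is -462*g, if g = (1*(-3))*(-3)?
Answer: -4158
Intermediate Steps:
g = 9 (g = -3*(-3) = 9)
-462*g = -462*9 = -4158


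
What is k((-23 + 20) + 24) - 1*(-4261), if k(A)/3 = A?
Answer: 4324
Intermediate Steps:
k(A) = 3*A
k((-23 + 20) + 24) - 1*(-4261) = 3*((-23 + 20) + 24) - 1*(-4261) = 3*(-3 + 24) + 4261 = 3*21 + 4261 = 63 + 4261 = 4324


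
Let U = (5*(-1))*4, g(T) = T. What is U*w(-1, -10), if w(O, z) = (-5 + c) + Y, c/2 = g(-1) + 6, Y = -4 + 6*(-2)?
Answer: 220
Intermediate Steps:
Y = -16 (Y = -4 - 12 = -16)
c = 10 (c = 2*(-1 + 6) = 2*5 = 10)
w(O, z) = -11 (w(O, z) = (-5 + 10) - 16 = 5 - 16 = -11)
U = -20 (U = -5*4 = -20)
U*w(-1, -10) = -20*(-11) = 220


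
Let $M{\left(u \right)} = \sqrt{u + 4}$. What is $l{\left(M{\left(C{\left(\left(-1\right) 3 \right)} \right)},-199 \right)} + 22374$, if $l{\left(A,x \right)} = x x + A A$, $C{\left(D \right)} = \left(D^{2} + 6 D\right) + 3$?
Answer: $61973$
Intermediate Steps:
$C{\left(D \right)} = 3 + D^{2} + 6 D$
$M{\left(u \right)} = \sqrt{4 + u}$
$l{\left(A,x \right)} = A^{2} + x^{2}$ ($l{\left(A,x \right)} = x^{2} + A^{2} = A^{2} + x^{2}$)
$l{\left(M{\left(C{\left(\left(-1\right) 3 \right)} \right)},-199 \right)} + 22374 = \left(\left(\sqrt{4 + \left(3 + \left(\left(-1\right) 3\right)^{2} + 6 \left(\left(-1\right) 3\right)\right)}\right)^{2} + \left(-199\right)^{2}\right) + 22374 = \left(\left(\sqrt{4 + \left(3 + \left(-3\right)^{2} + 6 \left(-3\right)\right)}\right)^{2} + 39601\right) + 22374 = \left(\left(\sqrt{4 + \left(3 + 9 - 18\right)}\right)^{2} + 39601\right) + 22374 = \left(\left(\sqrt{4 - 6}\right)^{2} + 39601\right) + 22374 = \left(\left(\sqrt{-2}\right)^{2} + 39601\right) + 22374 = \left(\left(i \sqrt{2}\right)^{2} + 39601\right) + 22374 = \left(-2 + 39601\right) + 22374 = 39599 + 22374 = 61973$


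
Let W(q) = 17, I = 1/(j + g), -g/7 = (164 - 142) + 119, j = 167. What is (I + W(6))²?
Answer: 194295721/672400 ≈ 288.96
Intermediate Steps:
g = -987 (g = -7*((164 - 142) + 119) = -7*(22 + 119) = -7*141 = -987)
I = -1/820 (I = 1/(167 - 987) = 1/(-820) = -1/820 ≈ -0.0012195)
(I + W(6))² = (-1/820 + 17)² = (13939/820)² = 194295721/672400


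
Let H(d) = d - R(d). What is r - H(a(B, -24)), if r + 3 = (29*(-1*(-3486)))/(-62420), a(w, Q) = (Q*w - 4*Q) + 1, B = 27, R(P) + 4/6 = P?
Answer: -494951/93630 ≈ -5.2862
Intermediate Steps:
R(P) = -2/3 + P
a(w, Q) = 1 - 4*Q + Q*w (a(w, Q) = (-4*Q + Q*w) + 1 = 1 - 4*Q + Q*w)
H(d) = 2/3 (H(d) = d - (-2/3 + d) = d + (2/3 - d) = 2/3)
r = -144177/31210 (r = -3 + (29*(-1*(-3486)))/(-62420) = -3 + (29*3486)*(-1/62420) = -3 + 101094*(-1/62420) = -3 - 50547/31210 = -144177/31210 ≈ -4.6196)
r - H(a(B, -24)) = -144177/31210 - 1*2/3 = -144177/31210 - 2/3 = -494951/93630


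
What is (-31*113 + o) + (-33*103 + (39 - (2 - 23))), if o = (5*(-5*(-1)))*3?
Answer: -6767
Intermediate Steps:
o = 75 (o = (5*5)*3 = 25*3 = 75)
(-31*113 + o) + (-33*103 + (39 - (2 - 23))) = (-31*113 + 75) + (-33*103 + (39 - (2 - 23))) = (-3503 + 75) + (-3399 + (39 - 1*(-21))) = -3428 + (-3399 + (39 + 21)) = -3428 + (-3399 + 60) = -3428 - 3339 = -6767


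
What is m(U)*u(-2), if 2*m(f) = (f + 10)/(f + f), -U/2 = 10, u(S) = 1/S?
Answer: -1/16 ≈ -0.062500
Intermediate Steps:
U = -20 (U = -2*10 = -20)
m(f) = (10 + f)/(4*f) (m(f) = ((f + 10)/(f + f))/2 = ((10 + f)/((2*f)))/2 = ((10 + f)*(1/(2*f)))/2 = ((10 + f)/(2*f))/2 = (10 + f)/(4*f))
m(U)*u(-2) = ((¼)*(10 - 20)/(-20))/(-2) = ((¼)*(-1/20)*(-10))*(-½) = (⅛)*(-½) = -1/16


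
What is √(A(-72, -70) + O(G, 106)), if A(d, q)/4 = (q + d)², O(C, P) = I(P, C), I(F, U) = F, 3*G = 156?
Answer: √80762 ≈ 284.19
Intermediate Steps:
G = 52 (G = (⅓)*156 = 52)
O(C, P) = P
A(d, q) = 4*(d + q)² (A(d, q) = 4*(q + d)² = 4*(d + q)²)
√(A(-72, -70) + O(G, 106)) = √(4*(-72 - 70)² + 106) = √(4*(-142)² + 106) = √(4*20164 + 106) = √(80656 + 106) = √80762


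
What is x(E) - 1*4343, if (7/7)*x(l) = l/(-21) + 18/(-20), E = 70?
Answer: -130417/30 ≈ -4347.2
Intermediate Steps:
x(l) = -9/10 - l/21 (x(l) = l/(-21) + 18/(-20) = l*(-1/21) + 18*(-1/20) = -l/21 - 9/10 = -9/10 - l/21)
x(E) - 1*4343 = (-9/10 - 1/21*70) - 1*4343 = (-9/10 - 10/3) - 4343 = -127/30 - 4343 = -130417/30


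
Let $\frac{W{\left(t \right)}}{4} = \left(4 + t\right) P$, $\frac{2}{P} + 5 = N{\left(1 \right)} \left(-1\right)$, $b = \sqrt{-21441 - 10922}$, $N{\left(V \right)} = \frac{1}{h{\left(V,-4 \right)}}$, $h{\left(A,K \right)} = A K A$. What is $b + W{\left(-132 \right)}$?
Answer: $\frac{4096}{19} + i \sqrt{32363} \approx 215.58 + 179.9 i$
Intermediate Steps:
$h{\left(A,K \right)} = K A^{2}$ ($h{\left(A,K \right)} = A A K = K A^{2}$)
$N{\left(V \right)} = - \frac{1}{4 V^{2}}$ ($N{\left(V \right)} = \frac{1}{\left(-4\right) V^{2}} = - \frac{1}{4 V^{2}}$)
$b = i \sqrt{32363}$ ($b = \sqrt{-32363} = i \sqrt{32363} \approx 179.9 i$)
$P = - \frac{8}{19}$ ($P = \frac{2}{-5 + - \frac{1}{4 \cdot 1} \left(-1\right)} = \frac{2}{-5 + \left(- \frac{1}{4}\right) 1 \left(-1\right)} = \frac{2}{-5 - - \frac{1}{4}} = \frac{2}{-5 + \frac{1}{4}} = \frac{2}{- \frac{19}{4}} = 2 \left(- \frac{4}{19}\right) = - \frac{8}{19} \approx -0.42105$)
$W{\left(t \right)} = - \frac{128}{19} - \frac{32 t}{19}$ ($W{\left(t \right)} = 4 \left(4 + t\right) \left(- \frac{8}{19}\right) = 4 \left(- \frac{32}{19} - \frac{8 t}{19}\right) = - \frac{128}{19} - \frac{32 t}{19}$)
$b + W{\left(-132 \right)} = i \sqrt{32363} - - \frac{4096}{19} = i \sqrt{32363} + \left(- \frac{128}{19} + \frac{4224}{19}\right) = i \sqrt{32363} + \frac{4096}{19} = \frac{4096}{19} + i \sqrt{32363}$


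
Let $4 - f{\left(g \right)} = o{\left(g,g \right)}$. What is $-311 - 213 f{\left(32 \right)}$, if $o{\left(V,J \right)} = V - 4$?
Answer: $4801$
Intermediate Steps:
$o{\left(V,J \right)} = -4 + V$
$f{\left(g \right)} = 8 - g$ ($f{\left(g \right)} = 4 - \left(-4 + g\right) = 8 - g$)
$-311 - 213 f{\left(32 \right)} = -311 - 213 \left(8 - 32\right) = -311 - -5112 = -311 + 5112 = 4801$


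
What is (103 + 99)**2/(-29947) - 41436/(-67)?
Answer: 1238150024/2006449 ≈ 617.08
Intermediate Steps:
(103 + 99)**2/(-29947) - 41436/(-67) = 202**2*(-1/29947) - 41436*(-1/67) = 40804*(-1/29947) + 41436/67 = -40804/29947 + 41436/67 = 1238150024/2006449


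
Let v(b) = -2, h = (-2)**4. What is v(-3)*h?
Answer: -32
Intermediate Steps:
h = 16
v(-3)*h = -2*16 = -32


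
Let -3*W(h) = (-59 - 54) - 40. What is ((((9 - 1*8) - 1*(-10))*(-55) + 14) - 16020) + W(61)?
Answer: -16560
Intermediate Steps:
W(h) = 51 (W(h) = -((-59 - 54) - 40)/3 = -(-113 - 40)/3 = -⅓*(-153) = 51)
((((9 - 1*8) - 1*(-10))*(-55) + 14) - 16020) + W(61) = ((((9 - 1*8) - 1*(-10))*(-55) + 14) - 16020) + 51 = ((((9 - 8) + 10)*(-55) + 14) - 16020) + 51 = (((1 + 10)*(-55) + 14) - 16020) + 51 = ((11*(-55) + 14) - 16020) + 51 = ((-605 + 14) - 16020) + 51 = (-591 - 16020) + 51 = -16611 + 51 = -16560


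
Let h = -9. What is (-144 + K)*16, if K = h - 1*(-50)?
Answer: -1648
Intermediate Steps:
K = 41 (K = -9 - 1*(-50) = -9 + 50 = 41)
(-144 + K)*16 = (-144 + 41)*16 = -103*16 = -1648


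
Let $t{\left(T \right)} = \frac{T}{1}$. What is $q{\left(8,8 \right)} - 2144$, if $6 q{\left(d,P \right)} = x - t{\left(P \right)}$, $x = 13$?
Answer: $- \frac{12859}{6} \approx -2143.2$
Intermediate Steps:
$t{\left(T \right)} = T$ ($t{\left(T \right)} = T 1 = T$)
$q{\left(d,P \right)} = \frac{13}{6} - \frac{P}{6}$ ($q{\left(d,P \right)} = \frac{13 - P}{6} = \frac{13}{6} - \frac{P}{6}$)
$q{\left(8,8 \right)} - 2144 = \left(\frac{13}{6} - \frac{4}{3}\right) - 2144 = \frac{5}{6} - 2144 = - \frac{12859}{6}$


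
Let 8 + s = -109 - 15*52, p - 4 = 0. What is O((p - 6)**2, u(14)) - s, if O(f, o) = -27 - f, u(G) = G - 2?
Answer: 866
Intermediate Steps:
p = 4 (p = 4 + 0 = 4)
u(G) = -2 + G
s = -897 (s = -8 + (-109 - 15*52) = -8 + (-109 - 780) = -8 - 889 = -897)
O((p - 6)**2, u(14)) - s = (-27 - (4 - 6)**2) - 1*(-897) = (-27 - 1*(-2)**2) + 897 = (-27 - 1*4) + 897 = (-27 - 4) + 897 = -31 + 897 = 866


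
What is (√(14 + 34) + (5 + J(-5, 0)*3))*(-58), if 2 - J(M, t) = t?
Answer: -638 - 232*√3 ≈ -1039.8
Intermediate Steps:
J(M, t) = 2 - t
(√(14 + 34) + (5 + J(-5, 0)*3))*(-58) = (√(14 + 34) + (5 + (2 - 1*0)*3))*(-58) = (√48 + (5 + (2 + 0)*3))*(-58) = (4*√3 + (5 + 2*3))*(-58) = (4*√3 + (5 + 6))*(-58) = (4*√3 + 11)*(-58) = (11 + 4*√3)*(-58) = -638 - 232*√3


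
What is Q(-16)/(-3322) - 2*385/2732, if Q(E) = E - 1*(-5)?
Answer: -28726/103133 ≈ -0.27853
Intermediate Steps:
Q(E) = 5 + E (Q(E) = E + 5 = 5 + E)
Q(-16)/(-3322) - 2*385/2732 = (5 - 16)/(-3322) - 2*385/2732 = -11*(-1/3322) - 770*1/2732 = 1/302 - 385/1366 = -28726/103133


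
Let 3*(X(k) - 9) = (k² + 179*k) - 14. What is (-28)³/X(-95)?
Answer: 65856/7967 ≈ 8.2661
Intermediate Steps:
X(k) = 13/3 + k²/3 + 179*k/3 (X(k) = 9 + ((k² + 179*k) - 14)/3 = 9 + (-14 + k² + 179*k)/3 = 9 + (-14/3 + k²/3 + 179*k/3) = 13/3 + k²/3 + 179*k/3)
(-28)³/X(-95) = (-28)³/(13/3 + (⅓)*(-95)² + (179/3)*(-95)) = -21952/(13/3 + (⅓)*9025 - 17005/3) = -21952/(13/3 + 9025/3 - 17005/3) = -21952/(-7967/3) = -21952*(-3/7967) = 65856/7967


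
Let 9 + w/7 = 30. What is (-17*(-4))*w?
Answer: 9996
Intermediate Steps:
w = 147 (w = -63 + 7*30 = -63 + 210 = 147)
(-17*(-4))*w = -17*(-4)*147 = 68*147 = 9996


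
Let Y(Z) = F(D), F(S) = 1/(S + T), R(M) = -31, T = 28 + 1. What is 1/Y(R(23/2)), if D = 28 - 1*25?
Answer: 32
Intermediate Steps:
T = 29
D = 3 (D = 28 - 25 = 3)
F(S) = 1/(29 + S) (F(S) = 1/(S + 29) = 1/(29 + S))
Y(Z) = 1/32 (Y(Z) = 1/(29 + 3) = 1/32)
1/Y(R(23/2)) = 1/(1/32) = 32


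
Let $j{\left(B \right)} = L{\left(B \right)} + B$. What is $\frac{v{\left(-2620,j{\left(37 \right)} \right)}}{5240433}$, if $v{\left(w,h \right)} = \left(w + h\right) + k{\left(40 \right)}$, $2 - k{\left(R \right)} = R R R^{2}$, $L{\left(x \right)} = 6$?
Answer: $- \frac{2562575}{5240433} \approx -0.489$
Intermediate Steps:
$k{\left(R \right)} = 2 - R^{4}$ ($k{\left(R \right)} = 2 - R R R^{2} = 2 - R^{2} R^{2} = 2 - R^{4}$)
$j{\left(B \right)} = 6 + B$
$v{\left(w,h \right)} = -2559998 + h + w$ ($v{\left(w,h \right)} = \left(w + h\right) + \left(2 - 40^{4}\right) = \left(h + w\right) + \left(2 - 2560000\right) = \left(h + w\right) - 2559998 = -2559998 + h + w$)
$\frac{v{\left(-2620,j{\left(37 \right)} \right)}}{5240433} = \frac{-2559998 + \left(6 + 37\right) - 2620}{5240433} = \left(-2559998 + 43 - 2620\right) \frac{1}{5240433} = \left(-2562575\right) \frac{1}{5240433} = - \frac{2562575}{5240433}$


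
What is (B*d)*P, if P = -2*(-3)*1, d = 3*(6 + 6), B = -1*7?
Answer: -1512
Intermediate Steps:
B = -7
d = 36 (d = 3*12 = 36)
P = 6 (P = 6*1 = 6)
(B*d)*P = -7*36*6 = -252*6 = -1512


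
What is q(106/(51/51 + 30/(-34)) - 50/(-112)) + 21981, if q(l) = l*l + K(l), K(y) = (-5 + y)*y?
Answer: 2575730229/1568 ≈ 1.6427e+6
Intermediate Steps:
K(y) = y*(-5 + y)
q(l) = l**2 + l*(-5 + l) (q(l) = l*l + l*(-5 + l) = l**2 + l*(-5 + l))
q(106/(51/51 + 30/(-34)) - 50/(-112)) + 21981 = (106/(51/51 + 30/(-34)) - 50/(-112))*(-5 + 2*(106/(51/51 + 30/(-34)) - 50/(-112))) + 21981 = (106/(51*(1/51) + 30*(-1/34)) - 50*(-1/112))*(-5 + 2*(106/(51*(1/51) + 30*(-1/34)) - 50*(-1/112))) + 21981 = (106/(1 - 15/17) + 25/56)*(-5 + 2*(106/(1 - 15/17) + 25/56)) + 21981 = (106/(2/17) + 25/56)*(-5 + 2*(106/(2/17) + 25/56)) + 21981 = (106*(17/2) + 25/56)*(-5 + 2*(106*(17/2) + 25/56)) + 21981 = (901 + 25/56)*(-5 + 2*(901 + 25/56)) + 21981 = 50481*(-5 + 2*(50481/56))/56 + 21981 = 50481*(-5 + 50481/28)/56 + 21981 = (50481/56)*(50341/28) + 21981 = 2541264021/1568 + 21981 = 2575730229/1568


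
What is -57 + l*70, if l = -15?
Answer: -1107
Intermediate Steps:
-57 + l*70 = -57 - 15*70 = -57 - 1050 = -1107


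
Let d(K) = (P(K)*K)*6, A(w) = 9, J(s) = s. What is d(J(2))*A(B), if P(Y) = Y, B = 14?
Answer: 216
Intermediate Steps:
d(K) = 6*K**2 (d(K) = (K*K)*6 = K**2*6 = 6*K**2)
d(J(2))*A(B) = (6*2**2)*9 = (6*4)*9 = 24*9 = 216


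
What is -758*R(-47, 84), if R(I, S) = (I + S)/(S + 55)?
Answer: -28046/139 ≈ -201.77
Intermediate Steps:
R(I, S) = (I + S)/(55 + S)
-758*R(-47, 84) = -758*(-47 + 84)/(55 + 84) = -758*37/139 = -28046/139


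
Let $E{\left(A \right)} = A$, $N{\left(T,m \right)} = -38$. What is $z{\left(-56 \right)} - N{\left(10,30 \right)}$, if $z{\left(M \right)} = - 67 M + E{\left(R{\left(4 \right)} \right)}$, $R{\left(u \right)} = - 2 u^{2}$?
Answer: $3758$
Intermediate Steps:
$z{\left(M \right)} = -32 - 67 M$ ($z{\left(M \right)} = - 67 M - 2 \cdot 4^{2} = - 67 M - 32 = -32 - 67 M$)
$z{\left(-56 \right)} - N{\left(10,30 \right)} = \left(-32 - -3752\right) - -38 = \left(-32 + 3752\right) + 38 = 3720 + 38 = 3758$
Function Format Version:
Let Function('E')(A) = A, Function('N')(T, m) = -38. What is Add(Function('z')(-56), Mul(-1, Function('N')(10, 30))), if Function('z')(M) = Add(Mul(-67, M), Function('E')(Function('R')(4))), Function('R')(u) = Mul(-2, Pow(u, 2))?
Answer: 3758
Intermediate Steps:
Function('z')(M) = Add(-32, Mul(-67, M)) (Function('z')(M) = Add(Mul(-67, M), Mul(-2, Pow(4, 2))) = Add(Mul(-67, M), Mul(-2, 16)) = Add(Mul(-67, M), -32) = Add(-32, Mul(-67, M)))
Add(Function('z')(-56), Mul(-1, Function('N')(10, 30))) = Add(Add(-32, Mul(-67, -56)), Mul(-1, -38)) = Add(Add(-32, 3752), 38) = Add(3720, 38) = 3758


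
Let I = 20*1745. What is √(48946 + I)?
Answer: √83846 ≈ 289.56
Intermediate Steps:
I = 34900
√(48946 + I) = √(48946 + 34900) = √83846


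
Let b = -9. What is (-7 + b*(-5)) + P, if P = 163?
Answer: 201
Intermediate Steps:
(-7 + b*(-5)) + P = (-7 - 9*(-5)) + 163 = (-7 + 45) + 163 = 38 + 163 = 201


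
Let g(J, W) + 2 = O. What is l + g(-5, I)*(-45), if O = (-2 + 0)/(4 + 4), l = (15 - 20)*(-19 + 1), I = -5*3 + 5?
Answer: 765/4 ≈ 191.25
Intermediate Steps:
I = -10 (I = -15 + 5 = -10)
l = 90 (l = -5*(-18) = 90)
O = -¼ (O = -2/8 = -2*⅛ = -¼ ≈ -0.25000)
g(J, W) = -9/4 (g(J, W) = -2 - ¼ = -9/4)
l + g(-5, I)*(-45) = 90 - 9/4*(-45) = 90 + 405/4 = 765/4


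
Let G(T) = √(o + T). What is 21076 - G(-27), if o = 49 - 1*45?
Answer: 21076 - I*√23 ≈ 21076.0 - 4.7958*I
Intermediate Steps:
o = 4 (o = 49 - 45 = 4)
G(T) = √(4 + T)
21076 - G(-27) = 21076 - √(4 - 27) = 21076 - √(-23) = 21076 - I*√23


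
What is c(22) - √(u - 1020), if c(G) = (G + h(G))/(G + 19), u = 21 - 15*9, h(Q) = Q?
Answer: 44/41 - 9*I*√14 ≈ 1.0732 - 33.675*I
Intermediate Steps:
u = -114 (u = 21 - 135 = -114)
c(G) = 2*G/(19 + G) (c(G) = (G + G)/(G + 19) = (2*G)/(19 + G) = 2*G/(19 + G))
c(22) - √(u - 1020) = 2*22/(19 + 22) - √(-114 - 1020) = 2*22/41 - √(-1134) = 2*22*(1/41) - 9*I*√14 = 44/41 - 9*I*√14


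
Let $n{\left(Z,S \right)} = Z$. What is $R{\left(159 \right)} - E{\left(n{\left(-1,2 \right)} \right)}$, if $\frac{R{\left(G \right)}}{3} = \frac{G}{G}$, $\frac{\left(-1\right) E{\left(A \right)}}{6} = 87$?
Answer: $525$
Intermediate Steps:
$E{\left(A \right)} = -522$ ($E{\left(A \right)} = \left(-6\right) 87 = -522$)
$R{\left(G \right)} = 3$ ($R{\left(G \right)} = 3 \frac{G}{G} = 3 \cdot 1 = 3$)
$R{\left(159 \right)} - E{\left(n{\left(-1,2 \right)} \right)} = 3 - -522 = 3 + 522 = 525$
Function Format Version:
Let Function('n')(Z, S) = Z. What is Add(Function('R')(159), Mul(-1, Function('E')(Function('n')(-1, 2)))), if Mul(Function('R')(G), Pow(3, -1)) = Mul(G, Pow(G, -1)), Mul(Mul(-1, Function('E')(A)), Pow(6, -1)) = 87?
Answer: 525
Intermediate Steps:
Function('E')(A) = -522 (Function('E')(A) = Mul(-6, 87) = -522)
Function('R')(G) = 3 (Function('R')(G) = Mul(3, Mul(G, Pow(G, -1))) = Mul(3, 1) = 3)
Add(Function('R')(159), Mul(-1, Function('E')(Function('n')(-1, 2)))) = Add(3, Mul(-1, -522)) = Add(3, 522) = 525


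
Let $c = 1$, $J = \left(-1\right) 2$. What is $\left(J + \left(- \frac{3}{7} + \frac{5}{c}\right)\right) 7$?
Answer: $18$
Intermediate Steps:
$J = -2$
$\left(J + \left(- \frac{3}{7} + \frac{5}{c}\right)\right) 7 = \left(-2 + \left(- \frac{3}{7} + \frac{5}{1}\right)\right) 7 = \left(-2 + \left(\left(-3\right) \frac{1}{7} + 5 \cdot 1\right)\right) 7 = \left(-2 + \left(- \frac{3}{7} + 5\right)\right) 7 = \left(-2 + \frac{32}{7}\right) 7 = \frac{18}{7} \cdot 7 = 18$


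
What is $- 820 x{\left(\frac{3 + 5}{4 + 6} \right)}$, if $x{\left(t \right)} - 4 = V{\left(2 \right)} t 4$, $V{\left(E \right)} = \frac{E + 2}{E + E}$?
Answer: $-5904$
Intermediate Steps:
$V{\left(E \right)} = \frac{2 + E}{2 E}$
$x{\left(t \right)} = 4 + 4 t$ ($x{\left(t \right)} = 4 + \frac{2 + 2}{2 \cdot 2} t 4 = 4 + \frac{1}{2} \cdot \frac{1}{2} \cdot 4 t 4 = 4 + 1 t 4 = 4 + t 4 = 4 + 4 t$)
$- 820 x{\left(\frac{3 + 5}{4 + 6} \right)} = - 820 \left(4 + 4 \frac{3 + 5}{4 + 6}\right) = - 820 \left(4 + 4 \cdot \frac{8}{10}\right) = - 820 \left(4 + 4 \cdot 8 \cdot \frac{1}{10}\right) = - 820 \left(4 + 4 \cdot \frac{4}{5}\right) = - 820 \left(4 + \frac{16}{5}\right) = \left(-820\right) \frac{36}{5} = -5904$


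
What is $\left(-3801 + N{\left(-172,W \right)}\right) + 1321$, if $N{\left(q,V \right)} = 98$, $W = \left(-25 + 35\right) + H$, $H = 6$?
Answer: $-2382$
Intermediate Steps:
$W = 16$ ($W = \left(-25 + 35\right) + 6 = 10 + 6 = 16$)
$\left(-3801 + N{\left(-172,W \right)}\right) + 1321 = \left(-3801 + 98\right) + 1321 = -3703 + 1321 = -2382$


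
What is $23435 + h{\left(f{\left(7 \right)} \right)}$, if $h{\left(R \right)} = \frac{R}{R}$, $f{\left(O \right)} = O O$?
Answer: $23436$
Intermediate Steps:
$f{\left(O \right)} = O^{2}$
$h{\left(R \right)} = 1$
$23435 + h{\left(f{\left(7 \right)} \right)} = 23435 + 1 = 23436$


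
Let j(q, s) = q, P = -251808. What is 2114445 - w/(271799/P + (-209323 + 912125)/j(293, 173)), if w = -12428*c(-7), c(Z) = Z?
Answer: 374020990301381481/176891528909 ≈ 2.1144e+6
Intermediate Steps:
w = 86996 (w = -12428*(-7) = 86996)
2114445 - w/(271799/P + (-209323 + 912125)/j(293, 173)) = 2114445 - 86996/(271799/(-251808) + (-209323 + 912125)/293) = 2114445 - 86996/(271799*(-1/251808) + 702802*(1/293)) = 2114445 - 86996/(-271799/251808 + 702802/293) = 2114445 - 86996/176891528909/73779744 = 2114445 - 86996*73779744/176891528909 = 2114445 - 1*6418542609024/176891528909 = 2114445 - 6418542609024/176891528909 = 374020990301381481/176891528909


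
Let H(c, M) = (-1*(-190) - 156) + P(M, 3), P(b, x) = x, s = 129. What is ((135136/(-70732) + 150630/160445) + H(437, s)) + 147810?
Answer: 83892240341871/567429787 ≈ 1.4785e+5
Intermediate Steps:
H(c, M) = 37 (H(c, M) = (-1*(-190) - 156) + 3 = (190 - 156) + 3 = 34 + 3 = 37)
((135136/(-70732) + 150630/160445) + H(437, s)) + 147810 = ((135136/(-70732) + 150630/160445) + 37) + 147810 = ((135136*(-1/70732) + 150630*(1/160445)) + 37) + 147810 = ((-33784/17683 + 30126/32089) + 37) + 147810 = (-551376718/567429787 + 37) + 147810 = 20443525401/567429787 + 147810 = 83892240341871/567429787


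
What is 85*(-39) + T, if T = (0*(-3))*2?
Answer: -3315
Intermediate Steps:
T = 0 (T = 0*2 = 0)
85*(-39) + T = 85*(-39) + 0 = -3315 + 0 = -3315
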